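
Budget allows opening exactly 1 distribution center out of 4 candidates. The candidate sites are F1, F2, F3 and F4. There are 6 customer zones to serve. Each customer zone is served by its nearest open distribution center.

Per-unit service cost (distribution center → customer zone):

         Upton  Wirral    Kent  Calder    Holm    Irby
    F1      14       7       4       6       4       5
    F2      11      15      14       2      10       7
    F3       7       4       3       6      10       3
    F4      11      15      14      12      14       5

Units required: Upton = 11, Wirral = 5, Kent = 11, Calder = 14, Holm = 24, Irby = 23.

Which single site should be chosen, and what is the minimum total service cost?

With exactly 1 open, each customer zone uses its cheapest among the chosen.
{F3}: Upton→F3 7·11=77, Wirral→F3 4·5=20, Kent→F3 3·11=33, Calder→F3 6·14=84, Holm→F3 10·24=240, Irby→F3 3·23=69. Service cost 523.
{F1}: service cost 528
{F2}: service cost 779
Among all 4 size-1 choices, {F3} is lowest.

Choose F3 only; total service cost 523.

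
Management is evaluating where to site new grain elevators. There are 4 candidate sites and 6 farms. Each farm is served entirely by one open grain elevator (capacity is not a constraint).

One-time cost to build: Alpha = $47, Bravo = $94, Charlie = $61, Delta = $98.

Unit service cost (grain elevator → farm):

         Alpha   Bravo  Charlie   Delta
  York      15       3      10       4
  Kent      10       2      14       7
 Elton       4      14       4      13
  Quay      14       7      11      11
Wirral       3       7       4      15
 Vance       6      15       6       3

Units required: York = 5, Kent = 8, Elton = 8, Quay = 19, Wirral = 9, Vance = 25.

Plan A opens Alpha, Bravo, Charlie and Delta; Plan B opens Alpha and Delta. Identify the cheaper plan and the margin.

Plan A: {Alpha, Bravo, Charlie, Delta}: York→Bravo 3·5=15, Kent→Bravo 2·8=16, Elton→Alpha 4·8=32, Quay→Bravo 7·19=133, Wirral→Alpha 3·9=27, Vance→Delta 3·25=75. Service 298; fixed 300; total 598.
Plan B: {Alpha, Delta}: York→Delta 4·5=20, Kent→Delta 7·8=56, Elton→Alpha 4·8=32, Quay→Delta 11·19=209, Wirral→Alpha 3·9=27, Vance→Delta 3·25=75. Service 419; fixed 145; total 564.
Difference: |598 − 564| = 34.

Plan B is cheaper by 34.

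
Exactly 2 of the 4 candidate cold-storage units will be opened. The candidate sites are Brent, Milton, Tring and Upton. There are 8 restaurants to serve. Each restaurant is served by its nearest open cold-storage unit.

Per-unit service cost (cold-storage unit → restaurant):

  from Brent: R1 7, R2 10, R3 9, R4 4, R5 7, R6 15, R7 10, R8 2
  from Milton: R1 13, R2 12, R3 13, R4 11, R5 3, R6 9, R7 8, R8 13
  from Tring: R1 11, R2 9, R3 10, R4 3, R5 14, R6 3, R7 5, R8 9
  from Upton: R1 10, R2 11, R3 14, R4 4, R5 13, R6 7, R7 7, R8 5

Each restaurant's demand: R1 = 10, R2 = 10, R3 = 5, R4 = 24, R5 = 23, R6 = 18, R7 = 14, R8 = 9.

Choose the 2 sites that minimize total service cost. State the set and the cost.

With exactly 2 open, each restaurant uses its cheapest among the chosen.
{Brent, Tring}: R1→Brent 7·10=70, R2→Tring 9·10=90, R3→Brent 9·5=45, R4→Tring 3·24=72, R5→Brent 7·23=161, R6→Tring 3·18=54, R7→Tring 5·14=70, R8→Brent 2·9=18. Service cost 580.
{Milton, Tring}: service cost 596
{Brent, Milton}: service cost 672
Among all 6 size-2 choices, {Brent, Tring} is lowest.

Choose Brent and Tring; total service cost 580.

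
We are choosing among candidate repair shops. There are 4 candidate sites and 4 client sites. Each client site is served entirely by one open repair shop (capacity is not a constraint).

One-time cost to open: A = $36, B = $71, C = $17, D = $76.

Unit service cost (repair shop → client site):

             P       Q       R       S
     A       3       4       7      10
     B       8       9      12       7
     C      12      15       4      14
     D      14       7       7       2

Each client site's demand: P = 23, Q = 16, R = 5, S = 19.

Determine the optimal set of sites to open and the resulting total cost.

Open A and D; minimum total cost 318.

For any fixed open set, each client site goes to its cheapest open site; total = fixed + service.
{A, D}: P→A 3·23=69, Q→A 4·16=64, R→A 7·5=35, S→D 2·19=38. Service 206; fixed 112; total 318.
{A, C, D}: P→A 3·23=69, Q→A 4·16=64, R→C 4·5=20, S→D 2·19=38. Service 191; fixed 129; total 320.
{A, B, D}: service 206 + fixed 183 = 389
{A, B, C, D}: service 191 + fixed 200 = 391
(All 15 nonempty subsets were checked; A and D is lowest.)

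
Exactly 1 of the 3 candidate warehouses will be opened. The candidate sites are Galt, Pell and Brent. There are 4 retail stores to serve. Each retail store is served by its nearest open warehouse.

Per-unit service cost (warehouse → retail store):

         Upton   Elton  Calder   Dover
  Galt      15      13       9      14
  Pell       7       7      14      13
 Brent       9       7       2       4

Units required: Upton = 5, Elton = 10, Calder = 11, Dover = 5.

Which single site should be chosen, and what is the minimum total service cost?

With exactly 1 open, each retail store uses its cheapest among the chosen.
{Brent}: Upton→Brent 9·5=45, Elton→Brent 7·10=70, Calder→Brent 2·11=22, Dover→Brent 4·5=20. Service cost 157.
{Pell}: service cost 324
{Galt}: service cost 374
Among all 3 size-1 choices, {Brent} is lowest.

Choose Brent only; total service cost 157.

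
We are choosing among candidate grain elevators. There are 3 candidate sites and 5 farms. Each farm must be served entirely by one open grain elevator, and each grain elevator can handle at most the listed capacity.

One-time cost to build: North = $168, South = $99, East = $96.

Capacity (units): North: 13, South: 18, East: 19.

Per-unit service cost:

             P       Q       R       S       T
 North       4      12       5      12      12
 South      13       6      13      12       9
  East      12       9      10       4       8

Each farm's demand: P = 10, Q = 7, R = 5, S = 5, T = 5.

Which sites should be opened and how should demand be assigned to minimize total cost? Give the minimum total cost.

Open {South, East}: P→South 13·10=130, Q→South 6·7=42, R→East 10·5=50, S→East 4·5=20, T→East 8·5=40.
Loads: South carries 17/18, East carries 15/19. Service 282; fixed 195; total 477.
Next best feasible plan costs 487.

Minimum total cost: 477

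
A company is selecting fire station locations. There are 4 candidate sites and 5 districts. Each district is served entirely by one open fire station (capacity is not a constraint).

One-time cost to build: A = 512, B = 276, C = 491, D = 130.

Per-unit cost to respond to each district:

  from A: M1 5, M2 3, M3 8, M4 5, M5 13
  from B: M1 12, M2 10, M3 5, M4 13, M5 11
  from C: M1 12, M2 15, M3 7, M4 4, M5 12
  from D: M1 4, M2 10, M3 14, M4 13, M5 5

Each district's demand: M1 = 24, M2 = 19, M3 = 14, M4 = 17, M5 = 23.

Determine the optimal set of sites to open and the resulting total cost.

Open D only; minimum total cost 948.

For any fixed open set, each district goes to its cheapest open site; total = fixed + service.
{D}: M1→D 4·24=96, M2→D 10·19=190, M3→D 14·14=196, M4→D 13·17=221, M5→D 5·23=115. Service 818; fixed 130; total 948.
{B, D}: M1→D 4·24=96, M2→B 10·19=190, M3→B 5·14=70, M4→B 13·17=221, M5→D 5·23=115. Service 692; fixed 406; total 1098.
{A, D}: service 465 + fixed 642 = 1107
{A, B, C, D}: service 406 + fixed 1409 = 1815
No other subset beats 948.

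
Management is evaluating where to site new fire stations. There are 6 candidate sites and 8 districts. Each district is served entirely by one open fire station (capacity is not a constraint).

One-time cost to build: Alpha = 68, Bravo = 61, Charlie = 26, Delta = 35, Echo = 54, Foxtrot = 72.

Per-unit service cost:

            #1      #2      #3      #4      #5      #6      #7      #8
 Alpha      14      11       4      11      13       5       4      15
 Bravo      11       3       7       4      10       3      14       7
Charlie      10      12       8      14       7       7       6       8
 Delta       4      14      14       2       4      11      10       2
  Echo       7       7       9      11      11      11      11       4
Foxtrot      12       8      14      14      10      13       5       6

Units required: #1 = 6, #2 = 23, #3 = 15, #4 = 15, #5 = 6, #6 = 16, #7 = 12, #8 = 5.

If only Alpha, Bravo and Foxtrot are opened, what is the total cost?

Total cost: 642

Each district is assigned to its cheapest site among the open ones.
{Alpha, Bravo, Foxtrot}: #1→Bravo 11·6=66, #2→Bravo 3·23=69, #3→Alpha 4·15=60, #4→Bravo 4·15=60, #5→Bravo 10·6=60, #6→Bravo 3·16=48, #7→Alpha 4·12=48, #8→Foxtrot 6·5=30. Service 441; fixed 201; total 642.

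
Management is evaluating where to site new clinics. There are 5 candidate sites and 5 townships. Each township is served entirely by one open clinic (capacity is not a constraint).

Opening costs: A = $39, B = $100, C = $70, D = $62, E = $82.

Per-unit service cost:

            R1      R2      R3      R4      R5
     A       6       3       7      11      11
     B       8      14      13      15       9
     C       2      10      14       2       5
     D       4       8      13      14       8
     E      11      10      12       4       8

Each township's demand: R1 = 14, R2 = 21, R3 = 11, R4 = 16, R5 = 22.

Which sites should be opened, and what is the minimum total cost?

Open A and C; minimum total cost 419.

For any fixed open set, each township goes to its cheapest open site; total = fixed + service.
{A, C}: R1→C 2·14=28, R2→A 3·21=63, R3→A 7·11=77, R4→C 2·16=32, R5→C 5·22=110. Service 310; fixed 109; total 419.
{A, C, D}: R1→C 2·14=28, R2→A 3·21=63, R3→A 7·11=77, R4→C 2·16=32, R5→C 5·22=110. Service 310; fixed 171; total 481.
{A, C, E}: service 310 + fixed 191 = 501
{A, B, C, D, E}: R1→C 2·14=28, R2→A 3·21=63, R3→A 7·11=77, R4→C 2·16=32, R5→C 5·22=110. Service 310; fixed 353; total 663.
No other subset beats 419.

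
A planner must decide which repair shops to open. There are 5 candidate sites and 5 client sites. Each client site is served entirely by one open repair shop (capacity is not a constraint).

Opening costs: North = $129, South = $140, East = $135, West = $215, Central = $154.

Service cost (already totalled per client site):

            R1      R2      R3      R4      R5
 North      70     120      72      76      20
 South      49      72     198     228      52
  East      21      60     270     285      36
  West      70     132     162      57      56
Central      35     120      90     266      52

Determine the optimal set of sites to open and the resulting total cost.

For any fixed open set, each client site goes to its cheapest open site; total = fixed + service.
{North}: R1→North 70, R2→North 120, R3→North 72, R4→North 76, R5→North 20. Service 358; fixed 129; total 487.
{North, East}: R1→East 21, R2→East 60, R3→North 72, R4→North 76, R5→North 20. Service 249; fixed 264; total 513.
{North, South}: service 289 + fixed 269 = 558
{North, South, East, West, Central}: R1→East 21, R2→East 60, R3→North 72, R4→West 57, R5→North 20. Service 230; fixed 773; total 1003.
No other subset beats 487.

Open North only; minimum total cost 487.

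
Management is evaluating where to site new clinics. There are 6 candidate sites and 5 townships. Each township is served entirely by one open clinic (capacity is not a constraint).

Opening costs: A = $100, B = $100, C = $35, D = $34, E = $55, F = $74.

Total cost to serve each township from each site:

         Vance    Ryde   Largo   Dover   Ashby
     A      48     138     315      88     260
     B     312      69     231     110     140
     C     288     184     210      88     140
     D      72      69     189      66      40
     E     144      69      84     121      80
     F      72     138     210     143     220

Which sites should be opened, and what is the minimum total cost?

For any fixed open set, each township goes to its cheapest open site; total = fixed + service.
{D, E}: Vance→D 72, Ryde→D 69, Largo→E 84, Dover→D 66, Ashby→D 40. Service 331; fixed 89; total 420.
{C, D, E}: service 331 + fixed 124 = 455
{D}: service 436 + fixed 34 = 470
{A, B, C, D, E, F}: service 307 + fixed 398 = 705
No other subset beats 420.

Open D and E; minimum total cost 420.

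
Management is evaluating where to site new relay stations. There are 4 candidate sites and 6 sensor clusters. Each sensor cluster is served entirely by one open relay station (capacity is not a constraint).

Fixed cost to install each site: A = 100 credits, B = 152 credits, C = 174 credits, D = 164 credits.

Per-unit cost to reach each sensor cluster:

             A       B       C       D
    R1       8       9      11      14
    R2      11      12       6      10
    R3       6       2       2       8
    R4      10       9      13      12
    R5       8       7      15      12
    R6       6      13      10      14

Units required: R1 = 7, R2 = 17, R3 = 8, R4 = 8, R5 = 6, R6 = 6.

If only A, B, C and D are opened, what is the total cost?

Each sensor cluster is assigned to its cheapest site among the open ones.
{A, B, C, D}: R1→A 8·7=56, R2→C 6·17=102, R3→B 2·8=16, R4→B 9·8=72, R5→B 7·6=42, R6→A 6·6=36. Service 324; fixed 590; total 914.

Total cost: 914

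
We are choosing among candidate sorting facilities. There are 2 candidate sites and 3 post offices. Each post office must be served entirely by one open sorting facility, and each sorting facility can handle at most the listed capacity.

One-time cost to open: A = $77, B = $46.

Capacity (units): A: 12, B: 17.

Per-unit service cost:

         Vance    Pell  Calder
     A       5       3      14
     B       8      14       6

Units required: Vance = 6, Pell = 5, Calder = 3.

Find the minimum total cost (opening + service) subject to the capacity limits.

Minimum total cost: 182

Open {B}: Vance→B 8·6=48, Pell→B 14·5=70, Calder→B 6·3=18.
Loads: B carries 14/17. Service 136; fixed 46; total 182.
Next best feasible plan costs 186.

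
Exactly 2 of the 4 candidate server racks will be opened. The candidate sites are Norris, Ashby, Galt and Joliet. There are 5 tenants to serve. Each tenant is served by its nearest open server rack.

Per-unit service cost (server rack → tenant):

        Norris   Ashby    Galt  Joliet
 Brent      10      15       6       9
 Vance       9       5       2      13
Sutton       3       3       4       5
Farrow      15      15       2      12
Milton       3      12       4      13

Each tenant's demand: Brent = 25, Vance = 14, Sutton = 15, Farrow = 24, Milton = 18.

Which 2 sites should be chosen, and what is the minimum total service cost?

With exactly 2 open, each tenant uses its cheapest among the chosen.
{Norris, Galt}: Brent→Galt 6·25=150, Vance→Galt 2·14=28, Sutton→Norris 3·15=45, Farrow→Galt 2·24=48, Milton→Norris 3·18=54. Service cost 325.
{Ashby, Galt}: service cost 343
{Galt, Joliet}: service cost 358
Among all 6 size-2 choices, {Norris, Galt} is lowest.

Choose Norris and Galt; total service cost 325.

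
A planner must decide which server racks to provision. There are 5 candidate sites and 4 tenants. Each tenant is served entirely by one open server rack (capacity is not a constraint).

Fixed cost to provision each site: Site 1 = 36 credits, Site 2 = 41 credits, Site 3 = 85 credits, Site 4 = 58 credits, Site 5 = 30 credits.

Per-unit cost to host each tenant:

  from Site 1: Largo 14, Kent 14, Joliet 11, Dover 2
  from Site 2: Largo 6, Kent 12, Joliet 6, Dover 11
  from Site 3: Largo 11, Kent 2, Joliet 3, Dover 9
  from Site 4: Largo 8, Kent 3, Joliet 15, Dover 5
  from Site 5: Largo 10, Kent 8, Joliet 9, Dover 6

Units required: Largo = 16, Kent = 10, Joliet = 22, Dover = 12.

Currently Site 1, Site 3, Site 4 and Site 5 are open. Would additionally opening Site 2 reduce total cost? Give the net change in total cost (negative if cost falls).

Current service cost with {Site 1, Site 3, Site 4, Site 5}: 238.
Adding Site 2: each tenant re-picks its cheapest; new service cost 206, saving 32.
Extra fixed cost: 41. Net change = 41 − 32 = 9.
(Totals: 447 → 456.)

No — net change +9 (cost rises by 9).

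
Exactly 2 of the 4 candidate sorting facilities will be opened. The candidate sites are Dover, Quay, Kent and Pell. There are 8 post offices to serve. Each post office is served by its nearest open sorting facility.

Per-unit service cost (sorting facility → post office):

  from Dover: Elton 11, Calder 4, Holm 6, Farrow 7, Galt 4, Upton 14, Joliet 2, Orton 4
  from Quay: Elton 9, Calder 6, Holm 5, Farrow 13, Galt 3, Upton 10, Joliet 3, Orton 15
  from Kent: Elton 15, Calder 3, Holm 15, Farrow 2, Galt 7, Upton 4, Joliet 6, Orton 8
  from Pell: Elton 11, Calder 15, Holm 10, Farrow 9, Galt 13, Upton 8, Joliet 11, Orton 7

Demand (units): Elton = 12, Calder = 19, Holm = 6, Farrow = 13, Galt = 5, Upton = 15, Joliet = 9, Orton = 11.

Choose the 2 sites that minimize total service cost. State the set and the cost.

With exactly 2 open, each post office uses its cheapest among the chosen.
{Dover, Kent}: Elton→Dover 11·12=132, Calder→Kent 3·19=57, Holm→Dover 6·6=36, Farrow→Kent 2·13=26, Galt→Dover 4·5=20, Upton→Kent 4·15=60, Joliet→Dover 2·9=18, Orton→Dover 4·11=44. Service cost 393.
{Quay, Kent}: service cost 411
{Kent, Pell}: service cost 501
Among all 6 size-2 choices, {Dover, Kent} is lowest.

Choose Dover and Kent; total service cost 393.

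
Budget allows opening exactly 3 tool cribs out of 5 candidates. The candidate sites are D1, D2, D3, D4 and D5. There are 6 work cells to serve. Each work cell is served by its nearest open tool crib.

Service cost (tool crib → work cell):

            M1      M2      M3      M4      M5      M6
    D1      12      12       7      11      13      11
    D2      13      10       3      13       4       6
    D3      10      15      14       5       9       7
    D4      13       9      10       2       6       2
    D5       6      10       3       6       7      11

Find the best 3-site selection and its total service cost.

With exactly 3 open, each work cell uses its cheapest among the chosen.
{D2, D4, D5}: M1→D5 6, M2→D4 9, M3→D2 3, M4→D4 2, M5→D2 4, M6→D4 2. Service cost 26.
{D1, D4, D5}: service cost 28
{D3, D4, D5}: service cost 28
Among all 10 size-3 choices, {D2, D4, D5} is lowest.

Choose D2, D4 and D5; total service cost 26.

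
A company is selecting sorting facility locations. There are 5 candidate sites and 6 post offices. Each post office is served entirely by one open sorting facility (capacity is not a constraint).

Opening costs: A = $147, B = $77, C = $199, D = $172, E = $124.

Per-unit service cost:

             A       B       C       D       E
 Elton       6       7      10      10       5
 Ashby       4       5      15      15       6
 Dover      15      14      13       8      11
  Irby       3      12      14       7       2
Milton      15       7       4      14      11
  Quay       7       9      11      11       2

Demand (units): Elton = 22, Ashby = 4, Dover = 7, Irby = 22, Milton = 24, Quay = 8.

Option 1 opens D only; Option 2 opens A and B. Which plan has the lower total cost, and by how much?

Option 2 is cheaper by 326.

Option 1: {D}: Elton→D 10·22=220, Ashby→D 15·4=60, Dover→D 8·7=56, Irby→D 7·22=154, Milton→D 14·24=336, Quay→D 11·8=88. Service 914; fixed 172; total 1086.
Option 2: {A, B}: Elton→A 6·22=132, Ashby→A 4·4=16, Dover→B 14·7=98, Irby→A 3·22=66, Milton→B 7·24=168, Quay→A 7·8=56. Service 536; fixed 224; total 760.
Difference: |1086 − 760| = 326.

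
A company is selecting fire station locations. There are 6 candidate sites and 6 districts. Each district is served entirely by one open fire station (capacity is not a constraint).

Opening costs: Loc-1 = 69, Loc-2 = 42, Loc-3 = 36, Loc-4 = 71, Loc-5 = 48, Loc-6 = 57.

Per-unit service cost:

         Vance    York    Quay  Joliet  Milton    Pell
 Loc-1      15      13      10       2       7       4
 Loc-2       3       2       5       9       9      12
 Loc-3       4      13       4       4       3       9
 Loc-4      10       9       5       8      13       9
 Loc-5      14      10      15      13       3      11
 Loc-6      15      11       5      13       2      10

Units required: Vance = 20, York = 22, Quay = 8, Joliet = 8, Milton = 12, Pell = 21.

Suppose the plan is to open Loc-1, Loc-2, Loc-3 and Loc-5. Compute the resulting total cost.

Total cost: 467

Each district is assigned to its cheapest site among the open ones.
{Loc-1, Loc-2, Loc-3, Loc-5}: Vance→Loc-2 3·20=60, York→Loc-2 2·22=44, Quay→Loc-3 4·8=32, Joliet→Loc-1 2·8=16, Milton→Loc-3 3·12=36, Pell→Loc-1 4·21=84. Service 272; fixed 195; total 467.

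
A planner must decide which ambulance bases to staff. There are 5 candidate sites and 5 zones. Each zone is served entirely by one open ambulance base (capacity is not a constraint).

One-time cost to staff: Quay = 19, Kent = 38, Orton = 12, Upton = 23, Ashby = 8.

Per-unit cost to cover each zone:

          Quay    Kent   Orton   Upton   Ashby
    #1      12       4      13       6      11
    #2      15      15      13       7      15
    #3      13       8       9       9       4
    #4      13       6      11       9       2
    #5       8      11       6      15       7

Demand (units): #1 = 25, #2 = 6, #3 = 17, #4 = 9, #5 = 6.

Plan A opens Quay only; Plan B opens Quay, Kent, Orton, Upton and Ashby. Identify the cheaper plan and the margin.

Plan A: {Quay}: #1→Quay 12·25=300, #2→Quay 15·6=90, #3→Quay 13·17=221, #4→Quay 13·9=117, #5→Quay 8·6=48. Service 776; fixed 19; total 795.
Plan B: {Quay, Kent, Orton, Upton, Ashby}: #1→Kent 4·25=100, #2→Upton 7·6=42, #3→Ashby 4·17=68, #4→Ashby 2·9=18, #5→Orton 6·6=36. Service 264; fixed 100; total 364.
Difference: |795 − 364| = 431.

Plan B is cheaper by 431.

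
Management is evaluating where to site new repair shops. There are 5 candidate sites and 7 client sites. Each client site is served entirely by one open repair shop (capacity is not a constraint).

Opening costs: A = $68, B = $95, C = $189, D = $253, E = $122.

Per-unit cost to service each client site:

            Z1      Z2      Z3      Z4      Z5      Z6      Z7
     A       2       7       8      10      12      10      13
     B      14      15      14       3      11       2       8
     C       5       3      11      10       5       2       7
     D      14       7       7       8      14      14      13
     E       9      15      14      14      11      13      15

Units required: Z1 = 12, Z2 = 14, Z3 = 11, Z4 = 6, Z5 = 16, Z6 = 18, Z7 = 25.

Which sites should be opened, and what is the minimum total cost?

Open A and C; minimum total cost 762.

For any fixed open set, each client site goes to its cheapest open site; total = fixed + service.
{A, C}: Z1→A 2·12=24, Z2→C 3·14=42, Z3→A 8·11=88, Z4→A 10·6=60, Z5→C 5·16=80, Z6→C 2·18=36, Z7→C 7·25=175. Service 505; fixed 257; total 762.
{C}: Z1→C 5·12=60, Z2→C 3·14=42, Z3→C 11·11=121, Z4→C 10·6=60, Z5→C 5·16=80, Z6→C 2·18=36, Z7→C 7·25=175. Service 574; fixed 189; total 763.
{A, B}: Z1→A 2·12=24, Z2→A 7·14=98, Z3→A 8·11=88, Z4→B 3·6=18, Z5→B 11·16=176, Z6→B 2·18=36, Z7→B 8·25=200. Service 640; fixed 163; total 803.
{A, B, C, D, E}: service 452 + fixed 727 = 1179
No other subset beats 762.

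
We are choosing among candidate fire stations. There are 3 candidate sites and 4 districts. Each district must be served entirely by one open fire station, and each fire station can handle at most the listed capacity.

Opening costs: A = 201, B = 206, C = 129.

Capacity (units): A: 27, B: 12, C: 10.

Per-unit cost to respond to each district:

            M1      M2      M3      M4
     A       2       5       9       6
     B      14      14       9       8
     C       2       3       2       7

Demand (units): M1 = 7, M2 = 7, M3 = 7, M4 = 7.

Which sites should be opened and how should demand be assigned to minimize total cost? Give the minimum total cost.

Minimum total cost: 435

Open {A, C}: M1→A 2·7=14, M2→A 5·7=35, M3→C 2·7=14, M4→A 6·7=42.
Loads: A carries 21/27, C carries 7/10. Service 105; fixed 330; total 435.
Next best feasible plan costs 470.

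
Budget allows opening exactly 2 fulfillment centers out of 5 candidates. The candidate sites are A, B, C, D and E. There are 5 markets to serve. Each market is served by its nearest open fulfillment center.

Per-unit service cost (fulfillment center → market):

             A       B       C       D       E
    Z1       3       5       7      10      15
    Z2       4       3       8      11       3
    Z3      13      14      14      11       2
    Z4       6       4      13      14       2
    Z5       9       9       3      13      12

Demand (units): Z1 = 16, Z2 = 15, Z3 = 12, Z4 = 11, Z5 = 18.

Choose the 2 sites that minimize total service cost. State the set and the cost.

Choose C and E; total service cost 257.

With exactly 2 open, each market uses its cheapest among the chosen.
{C, E}: Z1→C 7·16=112, Z2→E 3·15=45, Z3→E 2·12=24, Z4→E 2·11=22, Z5→C 3·18=54. Service cost 257.
{A, E}: service cost 301
{B, E}: service cost 333
Among all 10 size-2 choices, {C, E} is lowest.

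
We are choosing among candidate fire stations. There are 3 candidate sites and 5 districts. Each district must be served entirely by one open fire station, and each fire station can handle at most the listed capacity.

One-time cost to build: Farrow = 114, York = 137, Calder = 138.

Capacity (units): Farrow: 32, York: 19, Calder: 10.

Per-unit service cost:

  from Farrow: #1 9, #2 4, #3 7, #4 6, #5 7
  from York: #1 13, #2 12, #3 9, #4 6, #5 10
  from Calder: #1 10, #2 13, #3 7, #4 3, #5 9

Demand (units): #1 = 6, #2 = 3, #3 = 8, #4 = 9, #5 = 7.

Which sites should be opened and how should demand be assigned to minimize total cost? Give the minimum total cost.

Minimum total cost: 450

Open {Farrow, Calder}: #1→Farrow 9·6=54, #2→Farrow 4·3=12, #3→Farrow 7·8=56, #4→Calder 3·9=27, #5→Farrow 7·7=49.
Loads: Farrow carries 24/32, Calder carries 9/10. Service 198; fixed 252; total 450.
Next best feasible plan costs 476.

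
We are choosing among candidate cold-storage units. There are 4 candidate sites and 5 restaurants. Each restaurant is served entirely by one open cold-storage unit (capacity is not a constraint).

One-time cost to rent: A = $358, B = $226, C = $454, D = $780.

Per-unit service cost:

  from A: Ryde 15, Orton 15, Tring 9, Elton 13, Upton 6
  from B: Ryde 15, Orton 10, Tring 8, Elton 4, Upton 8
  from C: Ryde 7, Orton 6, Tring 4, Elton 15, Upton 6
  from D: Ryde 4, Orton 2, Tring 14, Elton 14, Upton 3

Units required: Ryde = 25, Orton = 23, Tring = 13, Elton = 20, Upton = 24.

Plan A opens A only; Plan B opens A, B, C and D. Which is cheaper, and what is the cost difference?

Plan A is cheaper by 569.

Plan A: {A}: Ryde→A 15·25=375, Orton→A 15·23=345, Tring→A 9·13=117, Elton→A 13·20=260, Upton→A 6·24=144. Service 1241; fixed 358; total 1599.
Plan B: {A, B, C, D}: Ryde→D 4·25=100, Orton→D 2·23=46, Tring→C 4·13=52, Elton→B 4·20=80, Upton→D 3·24=72. Service 350; fixed 1818; total 2168.
Difference: |1599 − 2168| = 569.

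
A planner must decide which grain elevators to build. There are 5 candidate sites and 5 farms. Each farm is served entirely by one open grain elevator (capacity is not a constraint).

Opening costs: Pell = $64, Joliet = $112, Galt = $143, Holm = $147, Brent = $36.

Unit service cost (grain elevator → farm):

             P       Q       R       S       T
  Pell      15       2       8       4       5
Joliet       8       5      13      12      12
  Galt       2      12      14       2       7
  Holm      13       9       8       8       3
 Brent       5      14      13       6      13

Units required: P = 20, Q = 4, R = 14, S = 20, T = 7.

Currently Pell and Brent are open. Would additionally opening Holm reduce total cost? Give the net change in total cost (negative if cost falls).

Current service cost with {Pell, Brent}: 335.
Adding Holm: each farm re-picks its cheapest; new service cost 321, saving 14.
Extra fixed cost: 147. Net change = 147 − 14 = 133.
(Totals: 435 → 568.)

No — net change +133 (cost rises by 133).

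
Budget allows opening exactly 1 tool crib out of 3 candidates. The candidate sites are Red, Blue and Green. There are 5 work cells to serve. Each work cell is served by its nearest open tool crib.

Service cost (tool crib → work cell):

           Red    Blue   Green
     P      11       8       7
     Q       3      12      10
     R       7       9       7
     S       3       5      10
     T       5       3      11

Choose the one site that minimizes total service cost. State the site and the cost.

Choose Red only; total service cost 29.

With exactly 1 open, each work cell uses its cheapest among the chosen.
{Red}: P→Red 11, Q→Red 3, R→Red 7, S→Red 3, T→Red 5. Service cost 29.
{Blue}: service cost 37
{Green}: service cost 45
Among all 3 size-1 choices, {Red} is lowest.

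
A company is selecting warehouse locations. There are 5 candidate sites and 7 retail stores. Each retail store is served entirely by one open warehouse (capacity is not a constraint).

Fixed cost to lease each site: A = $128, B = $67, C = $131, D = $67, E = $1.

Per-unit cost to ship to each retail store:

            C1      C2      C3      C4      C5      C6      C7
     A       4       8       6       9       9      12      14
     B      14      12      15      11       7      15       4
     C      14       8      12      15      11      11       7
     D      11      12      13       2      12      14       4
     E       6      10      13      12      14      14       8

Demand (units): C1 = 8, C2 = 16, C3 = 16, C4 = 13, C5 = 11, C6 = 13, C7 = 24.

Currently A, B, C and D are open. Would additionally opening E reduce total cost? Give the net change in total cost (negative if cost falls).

Current service cost with {A, B, C, D}: 598.
Adding E: each retail store re-picks its cheapest; new service cost 598, saving 0.
Extra fixed cost: 1. Net change = 1 − 0 = 1.
(Totals: 991 → 992.)

No — net change +1 (cost rises by 1).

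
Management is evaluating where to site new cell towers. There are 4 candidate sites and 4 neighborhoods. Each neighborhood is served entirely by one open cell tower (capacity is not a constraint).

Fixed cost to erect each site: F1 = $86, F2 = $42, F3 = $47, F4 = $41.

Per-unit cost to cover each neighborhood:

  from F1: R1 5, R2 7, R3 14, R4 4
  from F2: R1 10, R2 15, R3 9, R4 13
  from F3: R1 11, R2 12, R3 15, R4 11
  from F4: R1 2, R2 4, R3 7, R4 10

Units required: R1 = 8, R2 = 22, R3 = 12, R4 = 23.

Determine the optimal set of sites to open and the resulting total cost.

Open F1 and F4; minimum total cost 407.

For any fixed open set, each neighborhood goes to its cheapest open site; total = fixed + service.
{F1, F4}: R1→F4 2·8=16, R2→F4 4·22=88, R3→F4 7·12=84, R4→F1 4·23=92. Service 280; fixed 127; total 407.
{F1, F2, F4}: R1→F4 2·8=16, R2→F4 4·22=88, R3→F4 7·12=84, R4→F1 4·23=92. Service 280; fixed 169; total 449.
{F1, F3, F4}: service 280 + fixed 174 = 454
{F1, F2, F3, F4}: service 280 + fixed 216 = 496
(All 15 nonempty subsets were checked; F1 and F4 is lowest.)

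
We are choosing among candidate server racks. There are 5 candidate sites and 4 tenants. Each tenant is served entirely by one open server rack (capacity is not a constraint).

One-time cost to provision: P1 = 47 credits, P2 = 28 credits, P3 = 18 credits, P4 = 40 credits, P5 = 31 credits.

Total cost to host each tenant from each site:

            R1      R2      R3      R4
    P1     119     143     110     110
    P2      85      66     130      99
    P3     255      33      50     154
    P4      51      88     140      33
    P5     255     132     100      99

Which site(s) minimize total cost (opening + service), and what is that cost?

For any fixed open set, each tenant goes to its cheapest open site; total = fixed + service.
{P3, P4}: R1→P4 51, R2→P3 33, R3→P3 50, R4→P4 33. Service 167; fixed 58; total 225.
{P2, P3, P4}: service 167 + fixed 86 = 253
{P3, P4, P5}: R1→P4 51, R2→P3 33, R3→P3 50, R4→P4 33. Service 167; fixed 89; total 256.
{P1, P2, P3, P4, P5}: service 167 + fixed 164 = 331
No other subset beats 225.

Open P3 and P4; minimum total cost 225.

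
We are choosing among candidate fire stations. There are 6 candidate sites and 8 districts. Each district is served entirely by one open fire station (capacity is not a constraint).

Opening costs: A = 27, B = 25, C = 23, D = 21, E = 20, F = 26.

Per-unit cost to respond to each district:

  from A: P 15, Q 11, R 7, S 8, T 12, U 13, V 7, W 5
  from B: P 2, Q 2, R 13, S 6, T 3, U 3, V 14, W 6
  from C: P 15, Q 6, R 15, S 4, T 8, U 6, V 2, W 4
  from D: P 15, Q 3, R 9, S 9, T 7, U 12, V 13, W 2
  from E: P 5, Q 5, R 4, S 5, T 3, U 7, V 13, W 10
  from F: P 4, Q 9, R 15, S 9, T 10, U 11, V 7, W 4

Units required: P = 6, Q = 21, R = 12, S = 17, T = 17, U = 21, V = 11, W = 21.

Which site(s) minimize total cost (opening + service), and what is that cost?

For any fixed open set, each district goes to its cheapest open site; total = fixed + service.
{B, C, D, E}: P→B 2·6=12, Q→B 2·21=42, R→E 4·12=48, S→C 4·17=68, T→B 3·17=51, U→B 3·21=63, V→C 2·11=22, W→D 2·21=42. Service 348; fixed 89; total 437.
{B, C, E}: service 390 + fixed 68 = 458
{B, C, D, E, F}: P→B 2·6=12, Q→B 2·21=42, R→E 4·12=48, S→C 4·17=68, T→B 3·17=51, U→B 3·21=63, V→C 2·11=22, W→D 2·21=42. Service 348; fixed 115; total 463.
{A, B, C, D, E, F}: service 348 + fixed 142 = 490
No other subset beats 437.

Open B, C, D and E; minimum total cost 437.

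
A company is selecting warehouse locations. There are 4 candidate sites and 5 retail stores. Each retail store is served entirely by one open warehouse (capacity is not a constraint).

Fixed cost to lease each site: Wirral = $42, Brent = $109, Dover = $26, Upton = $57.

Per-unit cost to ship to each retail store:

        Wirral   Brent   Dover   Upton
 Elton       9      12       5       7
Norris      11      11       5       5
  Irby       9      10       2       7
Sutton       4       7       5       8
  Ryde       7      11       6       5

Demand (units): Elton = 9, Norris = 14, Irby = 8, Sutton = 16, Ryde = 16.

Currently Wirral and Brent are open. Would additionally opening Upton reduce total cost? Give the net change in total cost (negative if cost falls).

Yes — net change −93 (cost falls by 93).

Current service cost with {Wirral, Brent}: 483.
Adding Upton: each retail store re-picks its cheapest; new service cost 333, saving 150.
Extra fixed cost: 57. Net change = 57 − 150 = -93.
(Totals: 634 → 541.)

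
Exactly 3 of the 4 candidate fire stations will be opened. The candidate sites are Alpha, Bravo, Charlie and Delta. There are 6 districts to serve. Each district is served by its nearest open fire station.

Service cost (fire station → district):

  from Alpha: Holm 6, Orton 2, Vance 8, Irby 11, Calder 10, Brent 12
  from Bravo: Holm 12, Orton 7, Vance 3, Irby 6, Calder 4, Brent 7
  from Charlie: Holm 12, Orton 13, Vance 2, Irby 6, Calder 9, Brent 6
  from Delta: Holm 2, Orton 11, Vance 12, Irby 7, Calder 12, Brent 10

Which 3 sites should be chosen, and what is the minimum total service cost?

With exactly 3 open, each district uses its cheapest among the chosen.
{Alpha, Bravo, Delta}: Holm→Delta 2, Orton→Alpha 2, Vance→Bravo 3, Irby→Bravo 6, Calder→Bravo 4, Brent→Bravo 7. Service cost 24.
{Alpha, Bravo, Charlie}: service cost 26
{Alpha, Charlie, Delta}: service cost 27
Among all 4 size-3 choices, {Alpha, Bravo, Delta} is lowest.

Choose Alpha, Bravo and Delta; total service cost 24.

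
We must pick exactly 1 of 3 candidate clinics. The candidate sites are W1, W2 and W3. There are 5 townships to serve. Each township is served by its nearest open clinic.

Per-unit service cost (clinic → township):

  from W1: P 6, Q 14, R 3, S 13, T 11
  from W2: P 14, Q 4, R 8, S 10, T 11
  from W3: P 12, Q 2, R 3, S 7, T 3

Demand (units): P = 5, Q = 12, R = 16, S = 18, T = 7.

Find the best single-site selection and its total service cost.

With exactly 1 open, each township uses its cheapest among the chosen.
{W3}: P→W3 12·5=60, Q→W3 2·12=24, R→W3 3·16=48, S→W3 7·18=126, T→W3 3·7=21. Service cost 279.
{W2}: service cost 503
{W1}: service cost 557
Among all 3 size-1 choices, {W3} is lowest.

Choose W3 only; total service cost 279.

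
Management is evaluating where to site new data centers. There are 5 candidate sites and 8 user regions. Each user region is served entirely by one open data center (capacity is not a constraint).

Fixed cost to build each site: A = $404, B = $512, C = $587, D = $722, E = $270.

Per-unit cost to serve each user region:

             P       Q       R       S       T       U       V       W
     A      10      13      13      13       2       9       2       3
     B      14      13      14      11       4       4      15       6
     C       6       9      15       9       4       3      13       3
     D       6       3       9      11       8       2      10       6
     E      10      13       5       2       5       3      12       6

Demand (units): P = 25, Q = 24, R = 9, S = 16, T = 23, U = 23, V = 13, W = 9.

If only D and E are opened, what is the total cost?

Total cost: 1636

Each user region is assigned to its cheapest site among the open ones.
{D, E}: P→D 6·25=150, Q→D 3·24=72, R→E 5·9=45, S→E 2·16=32, T→E 5·23=115, U→D 2·23=46, V→D 10·13=130, W→D 6·9=54. Service 644; fixed 992; total 1636.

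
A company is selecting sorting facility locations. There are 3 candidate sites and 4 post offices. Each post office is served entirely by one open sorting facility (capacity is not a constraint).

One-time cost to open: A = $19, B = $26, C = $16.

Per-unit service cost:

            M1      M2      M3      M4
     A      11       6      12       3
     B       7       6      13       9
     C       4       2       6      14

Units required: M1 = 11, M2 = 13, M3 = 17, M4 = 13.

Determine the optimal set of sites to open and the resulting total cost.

For any fixed open set, each post office goes to its cheapest open site; total = fixed + service.
{A, C}: M1→C 4·11=44, M2→C 2·13=26, M3→C 6·17=102, M4→A 3·13=39. Service 211; fixed 35; total 246.
{A, B, C}: M1→C 4·11=44, M2→C 2·13=26, M3→C 6·17=102, M4→A 3·13=39. Service 211; fixed 61; total 272.
{B, C}: M1→C 4·11=44, M2→C 2·13=26, M3→C 6·17=102, M4→B 9·13=117. Service 289; fixed 42; total 331.
{C}: service 354 + fixed 16 = 370
No other subset beats 246.

Open A and C; minimum total cost 246.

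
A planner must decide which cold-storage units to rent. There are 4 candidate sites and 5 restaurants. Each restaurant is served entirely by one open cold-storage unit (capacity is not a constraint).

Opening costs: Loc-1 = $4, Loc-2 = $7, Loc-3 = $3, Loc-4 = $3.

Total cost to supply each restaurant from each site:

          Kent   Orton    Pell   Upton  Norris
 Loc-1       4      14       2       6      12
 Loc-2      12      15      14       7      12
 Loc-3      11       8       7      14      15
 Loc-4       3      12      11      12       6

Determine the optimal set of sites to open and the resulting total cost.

For any fixed open set, each restaurant goes to its cheapest open site; total = fixed + service.
{Loc-1, Loc-3, Loc-4}: Kent→Loc-4 3, Orton→Loc-3 8, Pell→Loc-1 2, Upton→Loc-1 6, Norris→Loc-4 6. Service 25; fixed 10; total 35.
{Loc-1, Loc-4}: service 29 + fixed 7 = 36
{Loc-1, Loc-3}: Kent→Loc-1 4, Orton→Loc-3 8, Pell→Loc-1 2, Upton→Loc-1 6, Norris→Loc-1 12. Service 32; fixed 7; total 39.
{Loc-1, Loc-2, Loc-3, Loc-4}: service 25 + fixed 17 = 42
(All 15 nonempty subsets were checked; Loc-1, Loc-3 and Loc-4 is lowest.)

Open Loc-1, Loc-3 and Loc-4; minimum total cost 35.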